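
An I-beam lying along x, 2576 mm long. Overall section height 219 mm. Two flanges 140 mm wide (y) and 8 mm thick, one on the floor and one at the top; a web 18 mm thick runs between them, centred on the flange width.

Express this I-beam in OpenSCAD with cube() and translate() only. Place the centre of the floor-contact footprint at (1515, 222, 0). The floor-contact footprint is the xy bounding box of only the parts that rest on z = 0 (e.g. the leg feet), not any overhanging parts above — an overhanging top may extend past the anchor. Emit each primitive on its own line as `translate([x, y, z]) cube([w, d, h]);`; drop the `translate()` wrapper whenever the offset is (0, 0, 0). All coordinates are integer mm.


translate([227, 152, 0]) cube([2576, 140, 8]);
translate([227, 213, 8]) cube([2576, 18, 203]);
translate([227, 152, 211]) cube([2576, 140, 8]);


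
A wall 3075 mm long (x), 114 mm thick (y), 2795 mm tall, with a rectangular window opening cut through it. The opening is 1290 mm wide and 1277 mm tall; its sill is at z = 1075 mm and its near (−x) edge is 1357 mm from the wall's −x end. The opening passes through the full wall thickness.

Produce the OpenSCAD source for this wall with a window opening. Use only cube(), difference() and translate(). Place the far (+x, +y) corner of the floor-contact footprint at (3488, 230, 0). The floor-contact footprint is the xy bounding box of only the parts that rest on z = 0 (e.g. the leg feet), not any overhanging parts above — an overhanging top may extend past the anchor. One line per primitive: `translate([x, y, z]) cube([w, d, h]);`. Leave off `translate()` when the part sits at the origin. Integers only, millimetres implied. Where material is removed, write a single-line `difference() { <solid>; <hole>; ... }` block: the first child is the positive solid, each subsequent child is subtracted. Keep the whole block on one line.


difference() { translate([413, 116, 0]) cube([3075, 114, 2795]); translate([1770, 116, 1075]) cube([1290, 114, 1277]); }


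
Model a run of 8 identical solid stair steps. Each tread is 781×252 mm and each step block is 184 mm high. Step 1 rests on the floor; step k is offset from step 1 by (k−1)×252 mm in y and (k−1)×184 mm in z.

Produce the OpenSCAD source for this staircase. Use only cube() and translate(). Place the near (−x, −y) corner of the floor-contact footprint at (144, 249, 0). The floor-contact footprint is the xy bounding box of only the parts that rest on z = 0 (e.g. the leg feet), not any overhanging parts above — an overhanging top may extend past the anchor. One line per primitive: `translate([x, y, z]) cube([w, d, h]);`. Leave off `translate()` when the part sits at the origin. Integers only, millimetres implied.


translate([144, 249, 0]) cube([781, 252, 184]);
translate([144, 501, 184]) cube([781, 252, 184]);
translate([144, 753, 368]) cube([781, 252, 184]);
translate([144, 1005, 552]) cube([781, 252, 184]);
translate([144, 1257, 736]) cube([781, 252, 184]);
translate([144, 1509, 920]) cube([781, 252, 184]);
translate([144, 1761, 1104]) cube([781, 252, 184]);
translate([144, 2013, 1288]) cube([781, 252, 184]);


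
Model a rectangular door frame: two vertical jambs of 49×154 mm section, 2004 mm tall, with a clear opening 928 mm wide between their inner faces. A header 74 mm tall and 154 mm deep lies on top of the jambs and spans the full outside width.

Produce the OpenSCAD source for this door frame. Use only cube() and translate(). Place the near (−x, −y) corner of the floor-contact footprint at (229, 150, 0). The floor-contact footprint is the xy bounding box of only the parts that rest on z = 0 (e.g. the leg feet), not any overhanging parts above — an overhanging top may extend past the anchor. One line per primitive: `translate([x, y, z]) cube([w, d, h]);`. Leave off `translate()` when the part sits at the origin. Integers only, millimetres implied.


translate([229, 150, 0]) cube([49, 154, 2004]);
translate([1206, 150, 0]) cube([49, 154, 2004]);
translate([229, 150, 2004]) cube([1026, 154, 74]);


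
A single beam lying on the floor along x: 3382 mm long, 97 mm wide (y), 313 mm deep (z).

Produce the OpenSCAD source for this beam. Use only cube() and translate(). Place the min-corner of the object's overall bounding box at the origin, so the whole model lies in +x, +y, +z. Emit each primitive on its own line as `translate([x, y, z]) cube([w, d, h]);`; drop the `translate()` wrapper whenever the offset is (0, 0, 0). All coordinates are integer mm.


cube([3382, 97, 313]);


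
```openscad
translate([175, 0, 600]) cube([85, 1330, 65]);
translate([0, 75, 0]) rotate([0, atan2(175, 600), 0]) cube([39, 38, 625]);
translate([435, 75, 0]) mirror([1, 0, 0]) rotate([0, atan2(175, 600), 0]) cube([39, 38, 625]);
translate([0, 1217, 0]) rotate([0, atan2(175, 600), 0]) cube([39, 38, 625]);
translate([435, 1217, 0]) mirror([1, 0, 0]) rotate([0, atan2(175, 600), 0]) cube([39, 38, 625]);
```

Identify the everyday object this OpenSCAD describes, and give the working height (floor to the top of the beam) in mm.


A sawhorse. The overall height is 665 mm.

A beam across two mirrored pairs of raked legs — a sawhorse. The beam's underside is at z = 600 (matching the legs' vertical rise in atan2(175, 600)) and the beam is 65 mm tall, so its top is at 600 + 65 = 665 mm. The raked legs top out at the beam's underside, so that is the highest point.


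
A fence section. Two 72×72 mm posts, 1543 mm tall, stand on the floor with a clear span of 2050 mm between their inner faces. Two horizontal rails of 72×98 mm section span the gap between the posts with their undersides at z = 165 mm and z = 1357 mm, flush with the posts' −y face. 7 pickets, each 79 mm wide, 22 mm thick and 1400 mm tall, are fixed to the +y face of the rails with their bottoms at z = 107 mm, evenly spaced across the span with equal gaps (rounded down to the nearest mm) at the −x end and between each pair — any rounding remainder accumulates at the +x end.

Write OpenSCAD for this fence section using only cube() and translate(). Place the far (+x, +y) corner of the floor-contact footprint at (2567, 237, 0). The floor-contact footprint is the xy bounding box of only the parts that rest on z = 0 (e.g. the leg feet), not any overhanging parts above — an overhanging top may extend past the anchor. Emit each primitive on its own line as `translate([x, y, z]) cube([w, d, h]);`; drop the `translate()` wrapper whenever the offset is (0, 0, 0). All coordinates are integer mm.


translate([373, 165, 0]) cube([72, 72, 1543]);
translate([2495, 165, 0]) cube([72, 72, 1543]);
translate([445, 165, 165]) cube([2050, 72, 98]);
translate([445, 165, 1357]) cube([2050, 72, 98]);
translate([632, 237, 107]) cube([79, 22, 1400]);
translate([898, 237, 107]) cube([79, 22, 1400]);
translate([1164, 237, 107]) cube([79, 22, 1400]);
translate([1430, 237, 107]) cube([79, 22, 1400]);
translate([1696, 237, 107]) cube([79, 22, 1400]);
translate([1962, 237, 107]) cube([79, 22, 1400]);
translate([2228, 237, 107]) cube([79, 22, 1400]);


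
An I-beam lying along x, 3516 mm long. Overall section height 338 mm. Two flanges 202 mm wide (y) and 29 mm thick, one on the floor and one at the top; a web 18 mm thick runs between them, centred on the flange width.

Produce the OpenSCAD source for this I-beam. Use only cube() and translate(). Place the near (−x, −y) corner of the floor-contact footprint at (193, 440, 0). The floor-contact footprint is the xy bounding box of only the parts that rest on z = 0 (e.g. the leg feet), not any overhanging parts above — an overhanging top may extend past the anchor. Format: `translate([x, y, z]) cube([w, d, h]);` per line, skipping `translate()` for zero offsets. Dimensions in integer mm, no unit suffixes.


translate([193, 440, 0]) cube([3516, 202, 29]);
translate([193, 532, 29]) cube([3516, 18, 280]);
translate([193, 440, 309]) cube([3516, 202, 29]);


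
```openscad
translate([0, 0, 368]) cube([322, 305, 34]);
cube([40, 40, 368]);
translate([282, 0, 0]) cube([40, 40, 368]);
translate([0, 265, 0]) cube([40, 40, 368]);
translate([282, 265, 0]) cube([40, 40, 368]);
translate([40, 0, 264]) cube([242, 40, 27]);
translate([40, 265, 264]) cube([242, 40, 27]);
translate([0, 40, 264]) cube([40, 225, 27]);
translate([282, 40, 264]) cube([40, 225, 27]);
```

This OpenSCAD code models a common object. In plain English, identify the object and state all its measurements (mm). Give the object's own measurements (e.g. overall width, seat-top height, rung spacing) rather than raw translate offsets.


A simple wooden stool: a rectangular seat 322 mm (x) by 305 mm (y), 34 mm thick, top face at z = 402 mm, on four square legs, each 40×40 mm in cross-section. The legs rest on z = 0, each flush with a corner of the seat. Four stretchers, 40 mm wide and 27 mm tall, connect adjacent legs with their undersides at z = 264 mm, each running between the inner faces of the legs it joins and aligned with the legs' outer faces on the other axis.


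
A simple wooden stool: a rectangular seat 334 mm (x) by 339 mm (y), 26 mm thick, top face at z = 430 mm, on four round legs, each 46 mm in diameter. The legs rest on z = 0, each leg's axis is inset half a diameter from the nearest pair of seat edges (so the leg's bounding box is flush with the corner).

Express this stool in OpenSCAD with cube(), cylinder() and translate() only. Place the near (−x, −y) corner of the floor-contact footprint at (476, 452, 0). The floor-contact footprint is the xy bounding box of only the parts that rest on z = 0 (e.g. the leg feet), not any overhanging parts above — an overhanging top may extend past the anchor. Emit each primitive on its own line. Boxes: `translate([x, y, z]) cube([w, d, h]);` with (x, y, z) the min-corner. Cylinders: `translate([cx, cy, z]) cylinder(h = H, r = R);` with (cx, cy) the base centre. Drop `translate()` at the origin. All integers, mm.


translate([476, 452, 404]) cube([334, 339, 26]);
translate([499, 475, 0]) cylinder(h = 404, r = 23);
translate([787, 475, 0]) cylinder(h = 404, r = 23);
translate([499, 768, 0]) cylinder(h = 404, r = 23);
translate([787, 768, 0]) cylinder(h = 404, r = 23);


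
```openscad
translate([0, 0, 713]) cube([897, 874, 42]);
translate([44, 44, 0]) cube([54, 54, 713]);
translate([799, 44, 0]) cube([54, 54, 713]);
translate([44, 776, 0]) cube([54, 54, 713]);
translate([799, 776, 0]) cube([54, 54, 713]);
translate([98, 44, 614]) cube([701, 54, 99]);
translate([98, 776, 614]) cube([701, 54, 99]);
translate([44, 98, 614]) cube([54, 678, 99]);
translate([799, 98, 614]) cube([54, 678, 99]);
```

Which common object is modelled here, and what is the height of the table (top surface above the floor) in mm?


A table. The table height is 755 mm.

A 897×874×42 slab sits at z = 713 on four 54 mm square posts — a table. The top surface is at 713 + 42 = 755 mm.


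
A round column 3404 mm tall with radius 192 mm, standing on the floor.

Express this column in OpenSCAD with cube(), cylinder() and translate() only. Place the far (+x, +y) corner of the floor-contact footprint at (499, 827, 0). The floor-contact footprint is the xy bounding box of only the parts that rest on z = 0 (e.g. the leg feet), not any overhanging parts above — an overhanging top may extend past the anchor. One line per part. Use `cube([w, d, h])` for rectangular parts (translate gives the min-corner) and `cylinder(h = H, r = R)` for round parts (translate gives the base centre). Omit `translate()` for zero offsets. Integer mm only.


translate([307, 635, 0]) cylinder(h = 3404, r = 192);


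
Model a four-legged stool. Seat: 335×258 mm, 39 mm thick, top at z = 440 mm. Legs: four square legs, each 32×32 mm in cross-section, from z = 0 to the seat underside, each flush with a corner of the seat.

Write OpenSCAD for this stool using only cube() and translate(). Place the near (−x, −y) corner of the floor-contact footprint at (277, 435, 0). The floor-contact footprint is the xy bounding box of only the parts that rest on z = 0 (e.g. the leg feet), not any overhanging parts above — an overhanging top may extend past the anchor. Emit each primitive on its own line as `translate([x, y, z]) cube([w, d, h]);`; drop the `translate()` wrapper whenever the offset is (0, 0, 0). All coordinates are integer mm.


translate([277, 435, 401]) cube([335, 258, 39]);
translate([277, 435, 0]) cube([32, 32, 401]);
translate([580, 435, 0]) cube([32, 32, 401]);
translate([277, 661, 0]) cube([32, 32, 401]);
translate([580, 661, 0]) cube([32, 32, 401]);


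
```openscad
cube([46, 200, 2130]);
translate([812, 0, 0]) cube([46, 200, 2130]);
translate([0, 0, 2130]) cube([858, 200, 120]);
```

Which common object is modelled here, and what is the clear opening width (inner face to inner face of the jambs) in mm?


A door frame. The clear opening width is 766 mm.

Two 2130 mm tall posts with a header on top — a door frame. The left jamb is 46 mm wide at x = 0; the right jamb starts at x = 812. The clear opening is 812 − 46 = 766 mm.


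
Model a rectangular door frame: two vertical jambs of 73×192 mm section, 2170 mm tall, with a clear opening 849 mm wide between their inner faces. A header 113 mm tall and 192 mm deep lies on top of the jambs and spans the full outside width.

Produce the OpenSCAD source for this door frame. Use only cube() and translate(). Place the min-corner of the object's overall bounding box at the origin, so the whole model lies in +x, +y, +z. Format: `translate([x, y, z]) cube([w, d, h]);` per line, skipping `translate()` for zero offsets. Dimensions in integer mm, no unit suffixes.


cube([73, 192, 2170]);
translate([922, 0, 0]) cube([73, 192, 2170]);
translate([0, 0, 2170]) cube([995, 192, 113]);


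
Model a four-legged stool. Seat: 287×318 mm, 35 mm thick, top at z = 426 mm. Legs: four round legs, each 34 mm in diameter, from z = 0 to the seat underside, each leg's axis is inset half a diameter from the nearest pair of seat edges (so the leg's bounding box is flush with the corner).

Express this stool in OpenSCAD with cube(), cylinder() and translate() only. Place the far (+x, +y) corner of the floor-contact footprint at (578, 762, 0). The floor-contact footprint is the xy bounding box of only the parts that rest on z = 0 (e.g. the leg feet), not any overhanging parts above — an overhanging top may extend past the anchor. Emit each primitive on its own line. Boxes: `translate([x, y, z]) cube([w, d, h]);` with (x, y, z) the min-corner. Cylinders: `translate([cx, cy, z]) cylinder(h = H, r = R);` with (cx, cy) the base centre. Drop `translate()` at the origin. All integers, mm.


// leg_h = 426 - 35 = 391
translate([291, 444, 391]) cube([287, 318, 35]);
translate([308, 461, 0]) cylinder(h = 391, r = 17);
translate([561, 461, 0]) cylinder(h = 391, r = 17);
translate([308, 745, 0]) cylinder(h = 391, r = 17);
translate([561, 745, 0]) cylinder(h = 391, r = 17);


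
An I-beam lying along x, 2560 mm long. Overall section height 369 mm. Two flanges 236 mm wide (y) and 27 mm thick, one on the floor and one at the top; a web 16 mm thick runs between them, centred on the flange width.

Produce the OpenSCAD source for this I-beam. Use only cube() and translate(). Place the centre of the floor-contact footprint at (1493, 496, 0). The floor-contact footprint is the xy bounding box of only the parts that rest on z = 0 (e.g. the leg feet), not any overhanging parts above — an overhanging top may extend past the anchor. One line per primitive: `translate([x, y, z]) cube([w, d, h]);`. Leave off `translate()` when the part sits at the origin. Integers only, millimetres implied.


translate([213, 378, 0]) cube([2560, 236, 27]);
translate([213, 488, 27]) cube([2560, 16, 315]);
translate([213, 378, 342]) cube([2560, 236, 27]);


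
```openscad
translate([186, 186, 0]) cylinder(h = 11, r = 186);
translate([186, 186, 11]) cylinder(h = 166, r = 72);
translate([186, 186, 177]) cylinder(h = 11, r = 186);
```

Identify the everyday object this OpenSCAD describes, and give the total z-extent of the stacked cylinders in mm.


A spool. The overall height is 188 mm.

Three coaxial cylinders, large–small–large — a spool. Two 11 mm flanges and a 166 mm core give 11 + 166 + 11 = 188 mm.


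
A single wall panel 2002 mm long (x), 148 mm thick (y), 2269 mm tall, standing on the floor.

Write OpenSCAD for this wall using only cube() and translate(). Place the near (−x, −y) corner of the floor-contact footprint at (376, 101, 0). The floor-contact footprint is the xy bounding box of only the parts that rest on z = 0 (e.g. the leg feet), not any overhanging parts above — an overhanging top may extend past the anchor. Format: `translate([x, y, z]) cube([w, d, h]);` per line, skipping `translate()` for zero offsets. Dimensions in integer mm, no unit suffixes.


translate([376, 101, 0]) cube([2002, 148, 2269]);


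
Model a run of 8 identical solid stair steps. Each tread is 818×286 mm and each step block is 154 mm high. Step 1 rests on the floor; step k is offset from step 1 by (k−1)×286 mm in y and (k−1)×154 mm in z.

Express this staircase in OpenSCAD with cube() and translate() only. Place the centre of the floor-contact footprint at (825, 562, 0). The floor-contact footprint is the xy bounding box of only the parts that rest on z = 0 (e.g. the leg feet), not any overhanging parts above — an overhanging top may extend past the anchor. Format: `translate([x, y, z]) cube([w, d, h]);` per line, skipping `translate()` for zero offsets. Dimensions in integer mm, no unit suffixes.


translate([416, 419, 0]) cube([818, 286, 154]);
translate([416, 705, 154]) cube([818, 286, 154]);
translate([416, 991, 308]) cube([818, 286, 154]);
translate([416, 1277, 462]) cube([818, 286, 154]);
translate([416, 1563, 616]) cube([818, 286, 154]);
translate([416, 1849, 770]) cube([818, 286, 154]);
translate([416, 2135, 924]) cube([818, 286, 154]);
translate([416, 2421, 1078]) cube([818, 286, 154]);


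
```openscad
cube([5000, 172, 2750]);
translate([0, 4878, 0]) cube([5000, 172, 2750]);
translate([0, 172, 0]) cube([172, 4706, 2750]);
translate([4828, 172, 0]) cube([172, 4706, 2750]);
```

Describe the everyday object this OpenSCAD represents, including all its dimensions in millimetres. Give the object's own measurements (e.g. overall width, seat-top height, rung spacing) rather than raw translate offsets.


The wall frame of a small rectangular building: four walls, each 2750 mm tall and 172 mm thick, enclosing a footprint 5000 mm (x) by 5050 mm (y) outside-to-outside, with no floor or roof. The front and back walls (the −y and +y sides) span the full width; the two side walls fit between them.


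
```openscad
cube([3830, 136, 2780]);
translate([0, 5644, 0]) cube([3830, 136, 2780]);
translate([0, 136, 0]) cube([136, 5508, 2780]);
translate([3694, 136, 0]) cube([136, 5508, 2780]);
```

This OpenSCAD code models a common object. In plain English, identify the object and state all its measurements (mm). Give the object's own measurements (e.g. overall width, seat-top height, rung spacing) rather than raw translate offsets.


The wall frame of a small rectangular building: four walls, each 2780 mm tall and 136 mm thick, enclosing a footprint 3830 mm (x) by 5780 mm (y) outside-to-outside, with no floor or roof. The front and back walls (the −y and +y sides) span the full width; the two side walls fit between them.


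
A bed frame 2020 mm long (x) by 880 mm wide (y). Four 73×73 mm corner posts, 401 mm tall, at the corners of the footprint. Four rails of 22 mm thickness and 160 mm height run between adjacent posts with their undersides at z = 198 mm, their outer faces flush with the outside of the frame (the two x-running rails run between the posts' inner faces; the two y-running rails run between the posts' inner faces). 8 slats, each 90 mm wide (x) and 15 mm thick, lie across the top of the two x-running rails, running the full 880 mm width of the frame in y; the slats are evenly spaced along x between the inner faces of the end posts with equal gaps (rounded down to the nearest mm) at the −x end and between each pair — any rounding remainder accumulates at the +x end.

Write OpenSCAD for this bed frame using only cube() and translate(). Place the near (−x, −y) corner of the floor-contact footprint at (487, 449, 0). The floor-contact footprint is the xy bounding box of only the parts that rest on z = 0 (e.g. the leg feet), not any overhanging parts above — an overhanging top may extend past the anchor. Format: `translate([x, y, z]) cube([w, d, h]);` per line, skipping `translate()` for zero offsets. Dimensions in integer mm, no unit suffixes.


translate([487, 449, 0]) cube([73, 73, 401]);
translate([487, 1256, 0]) cube([73, 73, 401]);
translate([2434, 449, 0]) cube([73, 73, 401]);
translate([2434, 1256, 0]) cube([73, 73, 401]);
translate([560, 449, 198]) cube([1874, 22, 160]);
translate([560, 1307, 198]) cube([1874, 22, 160]);
translate([487, 522, 198]) cube([22, 734, 160]);
translate([2485, 522, 198]) cube([22, 734, 160]);
translate([688, 449, 358]) cube([90, 880, 15]);
translate([906, 449, 358]) cube([90, 880, 15]);
translate([1124, 449, 358]) cube([90, 880, 15]);
translate([1342, 449, 358]) cube([90, 880, 15]);
translate([1560, 449, 358]) cube([90, 880, 15]);
translate([1778, 449, 358]) cube([90, 880, 15]);
translate([1996, 449, 358]) cube([90, 880, 15]);
translate([2214, 449, 358]) cube([90, 880, 15]);


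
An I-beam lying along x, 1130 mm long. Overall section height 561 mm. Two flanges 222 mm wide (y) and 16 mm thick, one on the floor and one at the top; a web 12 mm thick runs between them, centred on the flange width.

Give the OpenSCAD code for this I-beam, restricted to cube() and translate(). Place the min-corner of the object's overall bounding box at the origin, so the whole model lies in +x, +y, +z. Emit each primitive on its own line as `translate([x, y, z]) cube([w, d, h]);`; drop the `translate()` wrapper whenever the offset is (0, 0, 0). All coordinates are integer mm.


cube([1130, 222, 16]);
translate([0, 105, 16]) cube([1130, 12, 529]);
translate([0, 0, 545]) cube([1130, 222, 16]);


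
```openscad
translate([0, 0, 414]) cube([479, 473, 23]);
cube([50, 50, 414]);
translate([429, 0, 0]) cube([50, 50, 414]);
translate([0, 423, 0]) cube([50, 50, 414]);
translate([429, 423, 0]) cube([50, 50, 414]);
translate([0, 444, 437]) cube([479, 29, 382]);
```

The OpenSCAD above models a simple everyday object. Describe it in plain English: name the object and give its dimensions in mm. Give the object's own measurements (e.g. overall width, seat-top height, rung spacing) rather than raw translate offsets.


A chair. The seat is a 479×473×23 mm slab with its top at z = 437 mm, on four 50×50 mm corner legs (flush with the seat edges, standing on z = 0). A flat backrest 29 mm thick, 382 mm tall, spans the full seat width and rises from the seat top along its +y edge, rear face flush with the rear of the seat.


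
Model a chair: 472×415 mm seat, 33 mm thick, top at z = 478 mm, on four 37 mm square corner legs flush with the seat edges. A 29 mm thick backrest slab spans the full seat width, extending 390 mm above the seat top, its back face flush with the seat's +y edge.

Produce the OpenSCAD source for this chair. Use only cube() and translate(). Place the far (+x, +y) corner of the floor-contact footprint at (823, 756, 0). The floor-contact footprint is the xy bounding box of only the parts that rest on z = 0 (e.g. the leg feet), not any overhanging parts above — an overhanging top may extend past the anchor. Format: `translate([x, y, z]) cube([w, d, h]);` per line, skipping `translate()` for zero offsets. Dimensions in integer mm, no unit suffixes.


translate([351, 341, 445]) cube([472, 415, 33]);
translate([351, 341, 0]) cube([37, 37, 445]);
translate([786, 341, 0]) cube([37, 37, 445]);
translate([351, 719, 0]) cube([37, 37, 445]);
translate([786, 719, 0]) cube([37, 37, 445]);
translate([351, 727, 478]) cube([472, 29, 390]);


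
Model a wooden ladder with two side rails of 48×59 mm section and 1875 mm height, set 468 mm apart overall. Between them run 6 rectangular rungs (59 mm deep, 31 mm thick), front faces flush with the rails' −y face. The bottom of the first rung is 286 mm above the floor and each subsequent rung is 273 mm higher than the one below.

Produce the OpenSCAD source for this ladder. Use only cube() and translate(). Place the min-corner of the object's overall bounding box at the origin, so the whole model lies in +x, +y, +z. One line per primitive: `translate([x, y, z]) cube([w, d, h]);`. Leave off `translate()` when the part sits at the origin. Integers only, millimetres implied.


cube([48, 59, 1875]);
translate([420, 0, 0]) cube([48, 59, 1875]);
translate([48, 0, 286]) cube([372, 59, 31]);
translate([48, 0, 559]) cube([372, 59, 31]);
translate([48, 0, 832]) cube([372, 59, 31]);
translate([48, 0, 1105]) cube([372, 59, 31]);
translate([48, 0, 1378]) cube([372, 59, 31]);
translate([48, 0, 1651]) cube([372, 59, 31]);


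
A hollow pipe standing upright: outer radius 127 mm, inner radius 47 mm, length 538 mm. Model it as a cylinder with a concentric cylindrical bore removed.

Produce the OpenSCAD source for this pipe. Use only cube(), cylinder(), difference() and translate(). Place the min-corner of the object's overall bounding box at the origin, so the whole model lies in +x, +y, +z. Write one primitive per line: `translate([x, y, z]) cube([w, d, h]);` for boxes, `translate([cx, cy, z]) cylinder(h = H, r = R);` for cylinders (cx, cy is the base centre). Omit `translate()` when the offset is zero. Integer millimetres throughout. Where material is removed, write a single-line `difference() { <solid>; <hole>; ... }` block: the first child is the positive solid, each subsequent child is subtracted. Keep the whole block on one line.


difference() { translate([127, 127, 0]) cylinder(h = 538, r = 127); translate([127, 127, 0]) cylinder(h = 538, r = 47); }


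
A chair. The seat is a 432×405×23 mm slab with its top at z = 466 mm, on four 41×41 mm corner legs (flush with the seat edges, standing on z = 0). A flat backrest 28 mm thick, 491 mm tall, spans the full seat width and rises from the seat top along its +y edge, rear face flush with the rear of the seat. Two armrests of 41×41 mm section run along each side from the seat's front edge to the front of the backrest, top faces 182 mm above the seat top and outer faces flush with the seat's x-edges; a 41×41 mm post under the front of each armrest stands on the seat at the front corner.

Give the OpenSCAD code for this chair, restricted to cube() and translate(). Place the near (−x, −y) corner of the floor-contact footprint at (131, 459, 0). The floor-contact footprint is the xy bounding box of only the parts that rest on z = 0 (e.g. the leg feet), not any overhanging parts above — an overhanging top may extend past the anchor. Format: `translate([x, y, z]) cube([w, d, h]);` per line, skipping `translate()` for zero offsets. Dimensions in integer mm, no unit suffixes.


// leg_h = 466 - 23 = 443
// arm post h = 182 - 41 = 141
translate([131, 459, 443]) cube([432, 405, 23]);
translate([131, 459, 0]) cube([41, 41, 443]);
translate([522, 459, 0]) cube([41, 41, 443]);
translate([131, 823, 0]) cube([41, 41, 443]);
translate([522, 823, 0]) cube([41, 41, 443]);
translate([131, 836, 466]) cube([432, 28, 491]);
translate([131, 459, 607]) cube([41, 377, 41]);
translate([522, 459, 607]) cube([41, 377, 41]);
translate([131, 459, 466]) cube([41, 41, 141]);
translate([522, 459, 466]) cube([41, 41, 141]);


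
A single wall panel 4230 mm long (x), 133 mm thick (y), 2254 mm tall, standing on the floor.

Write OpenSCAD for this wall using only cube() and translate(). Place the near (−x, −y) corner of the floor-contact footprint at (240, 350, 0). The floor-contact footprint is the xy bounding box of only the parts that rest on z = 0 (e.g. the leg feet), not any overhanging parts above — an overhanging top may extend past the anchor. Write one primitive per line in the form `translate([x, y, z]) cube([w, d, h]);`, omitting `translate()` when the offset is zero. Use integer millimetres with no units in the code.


translate([240, 350, 0]) cube([4230, 133, 2254]);


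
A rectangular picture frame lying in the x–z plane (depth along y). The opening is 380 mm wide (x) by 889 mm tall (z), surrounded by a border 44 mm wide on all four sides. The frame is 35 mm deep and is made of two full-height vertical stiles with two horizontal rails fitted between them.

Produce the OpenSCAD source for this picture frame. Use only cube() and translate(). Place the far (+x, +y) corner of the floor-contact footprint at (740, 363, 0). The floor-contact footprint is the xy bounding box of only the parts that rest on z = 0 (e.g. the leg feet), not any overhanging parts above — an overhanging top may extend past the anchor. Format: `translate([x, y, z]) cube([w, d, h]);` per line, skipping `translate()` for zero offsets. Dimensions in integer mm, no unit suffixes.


translate([272, 328, 0]) cube([44, 35, 977]);
translate([696, 328, 0]) cube([44, 35, 977]);
translate([316, 328, 0]) cube([380, 35, 44]);
translate([316, 328, 933]) cube([380, 35, 44]);


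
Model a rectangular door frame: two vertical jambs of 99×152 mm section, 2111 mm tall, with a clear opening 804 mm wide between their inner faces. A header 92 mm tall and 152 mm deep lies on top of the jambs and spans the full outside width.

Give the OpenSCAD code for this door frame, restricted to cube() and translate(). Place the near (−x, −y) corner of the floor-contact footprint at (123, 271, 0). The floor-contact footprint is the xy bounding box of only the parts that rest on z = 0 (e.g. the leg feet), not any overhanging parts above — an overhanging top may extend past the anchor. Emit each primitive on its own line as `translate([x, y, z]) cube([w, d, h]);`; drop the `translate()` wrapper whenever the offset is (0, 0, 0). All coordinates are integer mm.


translate([123, 271, 0]) cube([99, 152, 2111]);
translate([1026, 271, 0]) cube([99, 152, 2111]);
translate([123, 271, 2111]) cube([1002, 152, 92]);


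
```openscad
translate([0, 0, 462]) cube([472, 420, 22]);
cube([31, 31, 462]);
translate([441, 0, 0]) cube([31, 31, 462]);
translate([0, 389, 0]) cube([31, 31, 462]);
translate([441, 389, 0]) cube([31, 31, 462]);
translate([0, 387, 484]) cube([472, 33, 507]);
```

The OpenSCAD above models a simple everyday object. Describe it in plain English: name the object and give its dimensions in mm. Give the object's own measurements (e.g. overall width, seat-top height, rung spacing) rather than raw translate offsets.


A chair. The seat is a 472×420×22 mm slab with its top at z = 484 mm, on four 31×31 mm corner legs (flush with the seat edges, standing on z = 0). A flat backrest 33 mm thick, 507 mm tall, spans the full seat width and rises from the seat top along its +y edge, rear face flush with the rear of the seat.


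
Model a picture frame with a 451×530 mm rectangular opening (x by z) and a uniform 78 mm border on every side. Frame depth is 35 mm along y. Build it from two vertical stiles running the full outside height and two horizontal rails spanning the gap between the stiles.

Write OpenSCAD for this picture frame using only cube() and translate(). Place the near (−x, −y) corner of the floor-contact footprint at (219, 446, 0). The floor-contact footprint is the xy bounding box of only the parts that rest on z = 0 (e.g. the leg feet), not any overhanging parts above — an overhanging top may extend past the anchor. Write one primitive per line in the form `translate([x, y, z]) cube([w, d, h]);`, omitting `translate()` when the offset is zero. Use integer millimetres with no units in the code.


translate([219, 446, 0]) cube([78, 35, 686]);
translate([748, 446, 0]) cube([78, 35, 686]);
translate([297, 446, 0]) cube([451, 35, 78]);
translate([297, 446, 608]) cube([451, 35, 78]);


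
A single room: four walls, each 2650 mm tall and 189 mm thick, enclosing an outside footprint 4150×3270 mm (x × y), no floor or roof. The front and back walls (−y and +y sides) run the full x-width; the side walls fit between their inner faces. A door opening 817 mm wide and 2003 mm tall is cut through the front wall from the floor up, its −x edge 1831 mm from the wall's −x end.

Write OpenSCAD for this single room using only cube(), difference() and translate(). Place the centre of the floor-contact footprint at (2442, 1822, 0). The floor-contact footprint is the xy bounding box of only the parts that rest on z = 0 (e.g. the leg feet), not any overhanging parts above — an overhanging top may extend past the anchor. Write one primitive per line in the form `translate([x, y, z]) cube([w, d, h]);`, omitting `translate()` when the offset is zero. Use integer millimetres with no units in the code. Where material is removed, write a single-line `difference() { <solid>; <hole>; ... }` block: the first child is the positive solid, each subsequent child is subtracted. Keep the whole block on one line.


difference() { translate([367, 187, 0]) cube([4150, 189, 2650]); translate([2198, 187, 0]) cube([817, 189, 2003]); }
translate([367, 3268, 0]) cube([4150, 189, 2650]);
translate([367, 376, 0]) cube([189, 2892, 2650]);
translate([4328, 376, 0]) cube([189, 2892, 2650]);


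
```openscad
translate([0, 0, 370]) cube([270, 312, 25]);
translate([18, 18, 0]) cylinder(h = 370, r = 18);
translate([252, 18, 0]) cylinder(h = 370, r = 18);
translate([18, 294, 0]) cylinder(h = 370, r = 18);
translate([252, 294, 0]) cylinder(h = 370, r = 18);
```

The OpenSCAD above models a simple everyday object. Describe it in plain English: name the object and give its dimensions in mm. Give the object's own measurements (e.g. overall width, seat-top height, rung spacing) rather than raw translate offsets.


A simple wooden stool: a rectangular seat 270 mm (x) by 312 mm (y), 25 mm thick, top face at z = 395 mm, on four round legs, each 36 mm in diameter. The legs rest on z = 0, each leg's axis is inset half a diameter from the nearest pair of seat edges (so the leg's bounding box is flush with the corner).


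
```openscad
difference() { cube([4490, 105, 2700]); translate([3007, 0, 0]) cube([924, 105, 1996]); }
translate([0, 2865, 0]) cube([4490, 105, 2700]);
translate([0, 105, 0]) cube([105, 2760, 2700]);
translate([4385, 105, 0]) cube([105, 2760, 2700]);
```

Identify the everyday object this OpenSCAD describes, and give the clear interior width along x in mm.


A single room. The interior width is 4280 mm.

Four walls enclosing a rectangle with a door in the front wall — a room. Outside width 4490 minus two 105 mm walls gives 4280 mm.


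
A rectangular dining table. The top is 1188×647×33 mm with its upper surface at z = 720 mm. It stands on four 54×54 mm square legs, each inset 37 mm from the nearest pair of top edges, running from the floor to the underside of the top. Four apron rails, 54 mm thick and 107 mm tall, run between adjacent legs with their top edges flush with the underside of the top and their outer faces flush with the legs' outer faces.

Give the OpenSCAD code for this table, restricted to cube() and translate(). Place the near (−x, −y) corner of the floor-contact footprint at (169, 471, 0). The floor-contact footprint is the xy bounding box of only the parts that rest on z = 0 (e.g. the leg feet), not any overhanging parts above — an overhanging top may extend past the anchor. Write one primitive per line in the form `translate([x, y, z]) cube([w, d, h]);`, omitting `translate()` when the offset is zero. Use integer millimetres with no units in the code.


// leg_h = 720 - 33 = 687
// apron z = 687 - 107 = 580
translate([132, 434, 687]) cube([1188, 647, 33]);
translate([169, 471, 0]) cube([54, 54, 687]);
translate([1229, 471, 0]) cube([54, 54, 687]);
translate([169, 990, 0]) cube([54, 54, 687]);
translate([1229, 990, 0]) cube([54, 54, 687]);
translate([223, 471, 580]) cube([1006, 54, 107]);
translate([223, 990, 580]) cube([1006, 54, 107]);
translate([169, 525, 580]) cube([54, 465, 107]);
translate([1229, 525, 580]) cube([54, 465, 107]);


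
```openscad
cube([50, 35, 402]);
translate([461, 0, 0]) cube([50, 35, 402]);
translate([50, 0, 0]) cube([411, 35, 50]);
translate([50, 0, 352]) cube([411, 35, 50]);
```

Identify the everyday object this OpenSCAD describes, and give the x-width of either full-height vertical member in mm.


A picture frame. The border width is 50 mm.

Four thin pieces enclosing a rectangular opening — a picture frame. The two full-height stiles are 402 mm tall; the top rail sits at z = 352 and is 50 mm tall, so the border above the opening is 402 − 352 = 50 mm, matching the stile x-width.


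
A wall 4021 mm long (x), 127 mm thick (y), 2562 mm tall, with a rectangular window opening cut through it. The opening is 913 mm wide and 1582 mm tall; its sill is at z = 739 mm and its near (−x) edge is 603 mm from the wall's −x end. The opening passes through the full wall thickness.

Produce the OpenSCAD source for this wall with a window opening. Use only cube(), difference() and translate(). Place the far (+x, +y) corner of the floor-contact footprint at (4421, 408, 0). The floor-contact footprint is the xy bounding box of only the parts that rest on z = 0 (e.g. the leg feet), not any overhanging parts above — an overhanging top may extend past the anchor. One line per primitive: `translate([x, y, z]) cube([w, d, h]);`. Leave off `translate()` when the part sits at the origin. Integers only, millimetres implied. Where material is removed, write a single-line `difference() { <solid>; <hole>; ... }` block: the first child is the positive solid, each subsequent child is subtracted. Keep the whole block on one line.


difference() { translate([400, 281, 0]) cube([4021, 127, 2562]); translate([1003, 281, 739]) cube([913, 127, 1582]); }


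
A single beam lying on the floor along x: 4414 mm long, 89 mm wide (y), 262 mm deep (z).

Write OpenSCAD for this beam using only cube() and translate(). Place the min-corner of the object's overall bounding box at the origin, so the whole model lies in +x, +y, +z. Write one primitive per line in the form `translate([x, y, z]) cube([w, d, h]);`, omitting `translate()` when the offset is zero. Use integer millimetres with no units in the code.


cube([4414, 89, 262]);


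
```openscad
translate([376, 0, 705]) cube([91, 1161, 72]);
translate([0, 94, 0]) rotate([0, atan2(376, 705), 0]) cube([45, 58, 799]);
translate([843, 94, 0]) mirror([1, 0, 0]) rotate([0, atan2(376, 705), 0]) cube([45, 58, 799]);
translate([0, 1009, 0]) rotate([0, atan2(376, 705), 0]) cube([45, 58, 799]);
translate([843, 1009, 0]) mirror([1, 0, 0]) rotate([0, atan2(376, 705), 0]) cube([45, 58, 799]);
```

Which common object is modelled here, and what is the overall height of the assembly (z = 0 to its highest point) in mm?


A sawhorse. The overall height is 777 mm.

A beam across two mirrored pairs of raked legs — a sawhorse. The beam's underside is at z = 705 (matching the legs' vertical rise in atan2(376, 705)) and the beam is 72 mm tall, so its top is at 705 + 72 = 777 mm. The raked legs top out at the beam's underside, so that is the highest point.


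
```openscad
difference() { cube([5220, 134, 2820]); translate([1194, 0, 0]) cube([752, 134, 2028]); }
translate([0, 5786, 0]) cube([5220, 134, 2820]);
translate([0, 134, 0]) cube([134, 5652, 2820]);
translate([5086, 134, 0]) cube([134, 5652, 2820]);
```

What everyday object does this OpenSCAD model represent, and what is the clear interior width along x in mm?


A single room. The interior width is 4952 mm.

Four walls enclosing a rectangle with a door in the front wall — a room. Outside width 5220 minus two 134 mm walls gives 4952 mm.


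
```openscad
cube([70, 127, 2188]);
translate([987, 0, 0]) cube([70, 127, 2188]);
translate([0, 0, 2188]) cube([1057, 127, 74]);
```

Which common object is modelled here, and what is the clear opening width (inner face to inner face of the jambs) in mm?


A door frame. The clear opening width is 917 mm.

Two 2188 mm tall posts with a header on top — a door frame. The left jamb is 70 mm wide at x = 0; the right jamb starts at x = 987. The clear opening is 987 − 70 = 917 mm.
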